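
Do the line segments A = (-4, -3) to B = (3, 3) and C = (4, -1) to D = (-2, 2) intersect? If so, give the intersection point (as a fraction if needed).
Yes; intersection at (8/19, 15/19) (t = 12/19 on AB, s = 34/57 on CD)

Parametrize AB as A + t(B − A) = (-4 + 7 t, -3 + 6 t) and CD as C + s(D − C) = (4 + -6 s, -1 + 3 s). Solve the linear system for (t, s). Determinant = -57 ≠ 0, so a unique intersection of the containing lines exists. Solution: t = 12/19, s = 34/57 — both in [0, 1], so the segments cross. Intersection point: (8/19, 15/19).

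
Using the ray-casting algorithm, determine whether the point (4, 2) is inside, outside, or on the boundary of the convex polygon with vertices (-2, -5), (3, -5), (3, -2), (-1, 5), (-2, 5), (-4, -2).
The point (4, 2) lies strictly outside the polygon

Cast a horizontal ray to the right from the query point and count how many polygon edges it crosses (each edge strictly once or zero times, handled with the usual half-open convention). 
Parity of crossings → even ⇒ outside.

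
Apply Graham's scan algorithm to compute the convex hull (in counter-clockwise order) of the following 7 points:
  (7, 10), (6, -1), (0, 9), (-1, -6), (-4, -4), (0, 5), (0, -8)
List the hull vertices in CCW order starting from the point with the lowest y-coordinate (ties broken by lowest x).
Hull (CCW) = [(0, -8), (6, -1), (7, 10), (0, 9), (-4, -4)]

Graham scan procedure:
  1. Find the pivot p₀ = point with lowest y (tie → lowest x): (0, -8).
  2. Sort the remaining points by polar angle around p₀.
  3. Walk through sorted points, maintaining a stack; pop the top while the last three entries make a non-left turn (cross product ≤ 0).
  4. Final stack is the convex hull in CCW order: (0, -8), (6, -1), (7, 10), (0, 9), (-4, -4).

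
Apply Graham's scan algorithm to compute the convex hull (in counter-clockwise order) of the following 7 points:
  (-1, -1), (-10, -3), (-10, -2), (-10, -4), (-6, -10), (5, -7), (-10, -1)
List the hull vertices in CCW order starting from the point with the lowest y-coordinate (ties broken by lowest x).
Hull (CCW) = [(-6, -10), (5, -7), (-1, -1), (-10, -1), (-10, -4)]

Graham scan procedure:
  1. Find the pivot p₀ = point with lowest y (tie → lowest x): (-6, -10).
  2. Sort the remaining points by polar angle around p₀.
  3. Walk through sorted points, maintaining a stack; pop the top while the last three entries make a non-left turn (cross product ≤ 0).
  4. Final stack is the convex hull in CCW order: (-6, -10), (5, -7), (-1, -1), (-10, -1), (-10, -4).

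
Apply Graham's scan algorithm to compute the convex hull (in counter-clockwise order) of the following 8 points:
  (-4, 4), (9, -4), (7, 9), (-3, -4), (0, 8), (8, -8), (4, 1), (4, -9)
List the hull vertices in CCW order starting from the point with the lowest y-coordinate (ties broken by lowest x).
Hull (CCW) = [(4, -9), (8, -8), (9, -4), (7, 9), (0, 8), (-4, 4), (-3, -4)]

Graham scan procedure:
  1. Find the pivot p₀ = point with lowest y (tie → lowest x): (4, -9).
  2. Sort the remaining points by polar angle around p₀.
  3. Walk through sorted points, maintaining a stack; pop the top while the last three entries make a non-left turn (cross product ≤ 0).
  4. Final stack is the convex hull in CCW order: (4, -9), (8, -8), (9, -4), (7, 9), (0, 8), (-4, 4), (-3, -4).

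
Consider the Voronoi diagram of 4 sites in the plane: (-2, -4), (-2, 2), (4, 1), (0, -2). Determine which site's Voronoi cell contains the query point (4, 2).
Nearest site = (4, 1)

The Voronoi cell of site s contains exactly those query points closer to s than to any other site. Compute squared distances from q = (4, 2) to each site:
  (4 − 4)² + (1 − 2)² = 1
  (0 − 4)² + (-2 − 2)² = 32
  (-2 − 4)² + (2 − 2)² = 36
  (-2 − 4)² + (-4 − 2)² = 72
Minimum is attained by (4, 1), so q lies in its Voronoi cell.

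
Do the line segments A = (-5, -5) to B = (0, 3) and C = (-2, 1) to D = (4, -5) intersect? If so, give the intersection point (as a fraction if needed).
Yes; intersection at (-20/13, 7/13) (t = 9/13 on AB, s = 1/13 on CD)

Parametrize AB as A + t(B − A) = (-5 + 5 t, -5 + 8 t) and CD as C + s(D − C) = (-2 + 6 s, 1 + -6 s). Solve the linear system for (t, s). Determinant = 78 ≠ 0, so a unique intersection of the containing lines exists. Solution: t = 9/13, s = 1/13 — both in [0, 1], so the segments cross. Intersection point: (-20/13, 7/13).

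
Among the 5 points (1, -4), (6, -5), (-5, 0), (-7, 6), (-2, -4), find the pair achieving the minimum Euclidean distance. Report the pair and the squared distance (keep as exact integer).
Pair = ((1, -4), (-2, -4)); squared distance = 9

Compute all C(5, 2) = 10 pairwise squared distances (x_i − x_j)² + (y_i − y_j)². The minimum is 9, attained by the pair ((1, -4), (-2, -4)).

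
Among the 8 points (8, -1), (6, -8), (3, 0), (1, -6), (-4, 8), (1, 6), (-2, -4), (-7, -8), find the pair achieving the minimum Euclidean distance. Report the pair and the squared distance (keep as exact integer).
Pair = ((1, -6), (-2, -4)); squared distance = 13

Compute all C(8, 2) = 28 pairwise squared distances (x_i − x_j)² + (y_i − y_j)². The minimum is 13, attained by the pair ((1, -6), (-2, -4)).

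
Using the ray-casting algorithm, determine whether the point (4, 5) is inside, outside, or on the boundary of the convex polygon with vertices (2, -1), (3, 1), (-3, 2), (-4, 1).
The point (4, 5) lies strictly outside the polygon

Cast a horizontal ray to the right from the query point and count how many polygon edges it crosses (each edge strictly once or zero times, handled with the usual half-open convention). 
Parity of crossings → even ⇒ outside.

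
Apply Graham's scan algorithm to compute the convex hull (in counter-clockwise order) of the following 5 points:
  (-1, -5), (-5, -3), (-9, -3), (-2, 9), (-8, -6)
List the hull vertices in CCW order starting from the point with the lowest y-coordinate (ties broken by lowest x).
Hull (CCW) = [(-8, -6), (-1, -5), (-2, 9), (-9, -3)]

Graham scan procedure:
  1. Find the pivot p₀ = point with lowest y (tie → lowest x): (-8, -6).
  2. Sort the remaining points by polar angle around p₀.
  3. Walk through sorted points, maintaining a stack; pop the top while the last three entries make a non-left turn (cross product ≤ 0).
  4. Final stack is the convex hull in CCW order: (-8, -6), (-1, -5), (-2, 9), (-9, -3).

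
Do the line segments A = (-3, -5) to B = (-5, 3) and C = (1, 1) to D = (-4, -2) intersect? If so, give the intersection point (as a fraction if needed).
Yes; intersection at (-87/23, -43/23) (t = 9/23 on AB, s = 22/23 on CD)

Parametrize AB as A + t(B − A) = (-3 + -2 t, -5 + 8 t) and CD as C + s(D − C) = (1 + -5 s, 1 + -3 s). Solve the linear system for (t, s). Determinant = -46 ≠ 0, so a unique intersection of the containing lines exists. Solution: t = 9/23, s = 22/23 — both in [0, 1], so the segments cross. Intersection point: (-87/23, -43/23).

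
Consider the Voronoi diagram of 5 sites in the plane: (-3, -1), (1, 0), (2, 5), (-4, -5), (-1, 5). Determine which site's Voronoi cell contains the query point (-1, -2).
Nearest site = (-3, -1)

The Voronoi cell of site s contains exactly those query points closer to s than to any other site. Compute squared distances from q = (-1, -2) to each site:
  (-3 − -1)² + (-1 − -2)² = 5
  (1 − -1)² + (0 − -2)² = 8
  (-4 − -1)² + (-5 − -2)² = 18
  (-1 − -1)² + (5 − -2)² = 49
  (2 − -1)² + (5 − -2)² = 58
Minimum is attained by (-3, -1), so q lies in its Voronoi cell.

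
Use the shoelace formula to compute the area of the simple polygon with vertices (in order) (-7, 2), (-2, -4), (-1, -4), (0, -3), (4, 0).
Area = 59/2

Shoelace formula: Area = (1/2) |Σ_i (x_i · y_{i+1} − x_{i+1} · y_i)| (indices mod n). Compute each cross term:
  (-7)(-4) − (-2)(2) = 32
  (-2)(-4) − (-1)(-4) = 4
  (-1)(-3) − (0)(-4) = 3
  (0)(0) − (4)(-3) = 12
  (4)(2) − (-7)(0) = 8
Sum = 59, so (signed) Area = 59/2 = 59/2, |Area| = 59/2.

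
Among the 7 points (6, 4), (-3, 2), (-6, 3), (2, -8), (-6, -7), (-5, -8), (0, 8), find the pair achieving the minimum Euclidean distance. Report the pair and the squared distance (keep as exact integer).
Pair = ((-6, -7), (-5, -8)); squared distance = 2

Compute all C(7, 2) = 21 pairwise squared distances (x_i − x_j)² + (y_i − y_j)². The minimum is 2, attained by the pair ((-6, -7), (-5, -8)).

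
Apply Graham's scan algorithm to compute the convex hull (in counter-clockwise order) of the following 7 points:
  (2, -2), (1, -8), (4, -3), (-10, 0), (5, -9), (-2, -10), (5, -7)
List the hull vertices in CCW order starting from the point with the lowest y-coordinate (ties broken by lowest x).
Hull (CCW) = [(-2, -10), (5, -9), (5, -7), (4, -3), (2, -2), (-10, 0)]

Graham scan procedure:
  1. Find the pivot p₀ = point with lowest y (tie → lowest x): (-2, -10).
  2. Sort the remaining points by polar angle around p₀.
  3. Walk through sorted points, maintaining a stack; pop the top while the last three entries make a non-left turn (cross product ≤ 0).
  4. Final stack is the convex hull in CCW order: (-2, -10), (5, -9), (5, -7), (4, -3), (2, -2), (-10, 0).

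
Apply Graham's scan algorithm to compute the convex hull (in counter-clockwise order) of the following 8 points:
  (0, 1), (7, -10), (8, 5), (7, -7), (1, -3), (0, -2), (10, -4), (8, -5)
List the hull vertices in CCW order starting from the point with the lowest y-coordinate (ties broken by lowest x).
Hull (CCW) = [(7, -10), (10, -4), (8, 5), (0, 1), (0, -2)]

Graham scan procedure:
  1. Find the pivot p₀ = point with lowest y (tie → lowest x): (7, -10).
  2. Sort the remaining points by polar angle around p₀.
  3. Walk through sorted points, maintaining a stack; pop the top while the last three entries make a non-left turn (cross product ≤ 0).
  4. Final stack is the convex hull in CCW order: (7, -10), (10, -4), (8, 5), (0, 1), (0, -2).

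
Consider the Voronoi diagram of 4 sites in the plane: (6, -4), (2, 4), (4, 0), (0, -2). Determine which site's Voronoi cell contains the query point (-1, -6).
Nearest site = (0, -2)

The Voronoi cell of site s contains exactly those query points closer to s than to any other site. Compute squared distances from q = (-1, -6) to each site:
  (0 − -1)² + (-2 − -6)² = 17
  (6 − -1)² + (-4 − -6)² = 53
  (4 − -1)² + (0 − -6)² = 61
  (2 − -1)² + (4 − -6)² = 109
Minimum is attained by (0, -2), so q lies in its Voronoi cell.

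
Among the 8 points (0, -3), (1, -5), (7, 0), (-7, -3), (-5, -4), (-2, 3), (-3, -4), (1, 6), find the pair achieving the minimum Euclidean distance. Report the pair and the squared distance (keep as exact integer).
Pair = ((-5, -4), (-3, -4)); squared distance = 4

Compute all C(8, 2) = 28 pairwise squared distances (x_i − x_j)² + (y_i − y_j)². The minimum is 4, attained by the pair ((-5, -4), (-3, -4)).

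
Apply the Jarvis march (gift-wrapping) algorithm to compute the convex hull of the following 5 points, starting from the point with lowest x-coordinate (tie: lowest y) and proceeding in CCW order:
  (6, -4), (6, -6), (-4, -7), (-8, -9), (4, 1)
Hull (CCW) = [(-8, -9), (6, -6), (6, -4), (4, 1)]

Jarvis march: at each step, from the current hull vertex p, select the next vertex q as the point such that every other point lies strictly to the left of (or on) the directed line p → q. (Equivalently: for every other point r, the cross product (q − p) × (r − p) ≥ 0.)
Starting point (lowest x, tie lowest y): (-8, -9). Wrap until returning to start. Resulting hull: (-8, -9), (6, -6), (6, -4), (4, 1).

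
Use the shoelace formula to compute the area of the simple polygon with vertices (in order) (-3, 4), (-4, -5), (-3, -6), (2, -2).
Area = 30

Shoelace formula: Area = (1/2) |Σ_i (x_i · y_{i+1} − x_{i+1} · y_i)| (indices mod n). Compute each cross term:
  (-3)(-5) − (-4)(4) = 31
  (-4)(-6) − (-3)(-5) = 9
  (-3)(-2) − (2)(-6) = 18
  (2)(4) − (-3)(-2) = 2
Sum = 60, so (signed) Area = 60/2 = 30, |Area| = 30.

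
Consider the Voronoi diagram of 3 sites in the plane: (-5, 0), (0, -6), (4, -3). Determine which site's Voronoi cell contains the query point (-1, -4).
Nearest site = (0, -6)

The Voronoi cell of site s contains exactly those query points closer to s than to any other site. Compute squared distances from q = (-1, -4) to each site:
  (0 − -1)² + (-6 − -4)² = 5
  (4 − -1)² + (-3 − -4)² = 26
  (-5 − -1)² + (0 − -4)² = 32
Minimum is attained by (0, -6), so q lies in its Voronoi cell.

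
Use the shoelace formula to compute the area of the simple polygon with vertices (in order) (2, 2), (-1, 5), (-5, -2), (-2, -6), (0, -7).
Area = 93/2

Shoelace formula: Area = (1/2) |Σ_i (x_i · y_{i+1} − x_{i+1} · y_i)| (indices mod n). Compute each cross term:
  (2)(5) − (-1)(2) = 12
  (-1)(-2) − (-5)(5) = 27
  (-5)(-6) − (-2)(-2) = 26
  (-2)(-7) − (0)(-6) = 14
  (0)(2) − (2)(-7) = 14
Sum = 93, so (signed) Area = 93/2 = 93/2, |Area| = 93/2.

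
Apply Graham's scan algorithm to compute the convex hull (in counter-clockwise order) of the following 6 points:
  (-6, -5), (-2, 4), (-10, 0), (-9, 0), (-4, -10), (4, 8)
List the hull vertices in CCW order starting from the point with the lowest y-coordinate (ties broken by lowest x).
Hull (CCW) = [(-4, -10), (4, 8), (-10, 0)]

Graham scan procedure:
  1. Find the pivot p₀ = point with lowest y (tie → lowest x): (-4, -10).
  2. Sort the remaining points by polar angle around p₀.
  3. Walk through sorted points, maintaining a stack; pop the top while the last three entries make a non-left turn (cross product ≤ 0).
  4. Final stack is the convex hull in CCW order: (-4, -10), (4, 8), (-10, 0).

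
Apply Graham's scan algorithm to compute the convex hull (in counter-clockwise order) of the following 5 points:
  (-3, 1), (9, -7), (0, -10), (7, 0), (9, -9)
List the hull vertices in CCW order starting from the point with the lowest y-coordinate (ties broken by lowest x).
Hull (CCW) = [(0, -10), (9, -9), (9, -7), (7, 0), (-3, 1)]

Graham scan procedure:
  1. Find the pivot p₀ = point with lowest y (tie → lowest x): (0, -10).
  2. Sort the remaining points by polar angle around p₀.
  3. Walk through sorted points, maintaining a stack; pop the top while the last three entries make a non-left turn (cross product ≤ 0).
  4. Final stack is the convex hull in CCW order: (0, -10), (9, -9), (9, -7), (7, 0), (-3, 1).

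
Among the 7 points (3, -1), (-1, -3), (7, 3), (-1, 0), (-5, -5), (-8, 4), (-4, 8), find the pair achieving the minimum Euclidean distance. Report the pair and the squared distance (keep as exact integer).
Pair = ((-1, -3), (-1, 0)); squared distance = 9

Compute all C(7, 2) = 21 pairwise squared distances (x_i − x_j)² + (y_i − y_j)². The minimum is 9, attained by the pair ((-1, -3), (-1, 0)).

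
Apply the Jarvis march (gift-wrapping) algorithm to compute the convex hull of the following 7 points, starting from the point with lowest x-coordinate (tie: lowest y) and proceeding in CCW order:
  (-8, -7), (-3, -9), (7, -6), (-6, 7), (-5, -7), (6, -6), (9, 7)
Hull (CCW) = [(-8, -7), (-3, -9), (7, -6), (9, 7), (-6, 7)]

Jarvis march: at each step, from the current hull vertex p, select the next vertex q as the point such that every other point lies strictly to the left of (or on) the directed line p → q. (Equivalently: for every other point r, the cross product (q − p) × (r − p) ≥ 0.)
Starting point (lowest x, tie lowest y): (-8, -7). Wrap until returning to start. Resulting hull: (-8, -7), (-3, -9), (7, -6), (9, 7), (-6, 7).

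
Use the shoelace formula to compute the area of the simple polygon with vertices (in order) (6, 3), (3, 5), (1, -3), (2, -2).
Area = 29/2

Shoelace formula: Area = (1/2) |Σ_i (x_i · y_{i+1} − x_{i+1} · y_i)| (indices mod n). Compute each cross term:
  (6)(5) − (3)(3) = 21
  (3)(-3) − (1)(5) = -14
  (1)(-2) − (2)(-3) = 4
  (2)(3) − (6)(-2) = 18
Sum = 29, so (signed) Area = 29/2 = 29/2, |Area| = 29/2.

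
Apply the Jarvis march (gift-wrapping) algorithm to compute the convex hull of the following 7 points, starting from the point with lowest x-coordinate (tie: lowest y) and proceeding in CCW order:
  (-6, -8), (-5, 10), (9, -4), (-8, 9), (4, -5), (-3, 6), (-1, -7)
Hull (CCW) = [(-8, 9), (-6, -8), (-1, -7), (9, -4), (-5, 10)]

Jarvis march: at each step, from the current hull vertex p, select the next vertex q as the point such that every other point lies strictly to the left of (or on) the directed line p → q. (Equivalently: for every other point r, the cross product (q − p) × (r − p) ≥ 0.)
Starting point (lowest x, tie lowest y): (-8, 9). Wrap until returning to start. Resulting hull: (-8, 9), (-6, -8), (-1, -7), (9, -4), (-5, 10).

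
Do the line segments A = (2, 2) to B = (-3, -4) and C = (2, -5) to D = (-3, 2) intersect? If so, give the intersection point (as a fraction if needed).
Yes; intersection at (-9/13, -16/13) (t = 7/13 on AB, s = 7/13 on CD)

Parametrize AB as A + t(B − A) = (2 + -5 t, 2 + -6 t) and CD as C + s(D − C) = (2 + -5 s, -5 + 7 s). Solve the linear system for (t, s). Determinant = 65 ≠ 0, so a unique intersection of the containing lines exists. Solution: t = 7/13, s = 7/13 — both in [0, 1], so the segments cross. Intersection point: (-9/13, -16/13).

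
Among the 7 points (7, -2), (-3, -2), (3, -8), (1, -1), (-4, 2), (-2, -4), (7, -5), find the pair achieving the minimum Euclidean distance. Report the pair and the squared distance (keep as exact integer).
Pair = ((-3, -2), (-2, -4)); squared distance = 5

Compute all C(7, 2) = 21 pairwise squared distances (x_i − x_j)² + (y_i − y_j)². The minimum is 5, attained by the pair ((-3, -2), (-2, -4)).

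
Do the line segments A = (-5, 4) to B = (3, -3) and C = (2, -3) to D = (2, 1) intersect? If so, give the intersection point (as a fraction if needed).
Yes; intersection at (2, -17/8) (t = 7/8 on AB, s = 7/32 on CD)

Parametrize AB as A + t(B − A) = (-5 + 8 t, 4 + -7 t) and CD as C + s(D − C) = (2 + 0 s, -3 + 4 s). Solve the linear system for (t, s). Determinant = -32 ≠ 0, so a unique intersection of the containing lines exists. Solution: t = 7/8, s = 7/32 — both in [0, 1], so the segments cross. Intersection point: (2, -17/8).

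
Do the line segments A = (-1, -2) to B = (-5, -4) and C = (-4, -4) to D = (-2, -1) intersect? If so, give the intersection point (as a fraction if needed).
Yes; intersection at (-7/2, -13/4) (t = 5/8 on AB, s = 1/4 on CD)

Parametrize AB as A + t(B − A) = (-1 + -4 t, -2 + -2 t) and CD as C + s(D − C) = (-4 + 2 s, -4 + 3 s). Solve the linear system for (t, s). Determinant = 8 ≠ 0, so a unique intersection of the containing lines exists. Solution: t = 5/8, s = 1/4 — both in [0, 1], so the segments cross. Intersection point: (-7/2, -13/4).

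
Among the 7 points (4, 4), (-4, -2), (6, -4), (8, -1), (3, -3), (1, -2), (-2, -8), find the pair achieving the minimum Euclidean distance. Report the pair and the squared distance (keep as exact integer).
Pair = ((3, -3), (1, -2)); squared distance = 5

Compute all C(7, 2) = 21 pairwise squared distances (x_i − x_j)² + (y_i − y_j)². The minimum is 5, attained by the pair ((3, -3), (1, -2)).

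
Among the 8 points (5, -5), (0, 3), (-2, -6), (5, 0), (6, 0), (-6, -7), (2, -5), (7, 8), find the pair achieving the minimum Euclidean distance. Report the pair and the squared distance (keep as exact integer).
Pair = ((5, 0), (6, 0)); squared distance = 1

Compute all C(8, 2) = 28 pairwise squared distances (x_i − x_j)² + (y_i − y_j)². The minimum is 1, attained by the pair ((5, 0), (6, 0)).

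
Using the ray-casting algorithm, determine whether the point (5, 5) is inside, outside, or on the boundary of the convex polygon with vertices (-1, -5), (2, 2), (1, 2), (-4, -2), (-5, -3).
The point (5, 5) lies strictly outside the polygon

Cast a horizontal ray to the right from the query point and count how many polygon edges it crosses (each edge strictly once or zero times, handled with the usual half-open convention). 
Parity of crossings → even ⇒ outside.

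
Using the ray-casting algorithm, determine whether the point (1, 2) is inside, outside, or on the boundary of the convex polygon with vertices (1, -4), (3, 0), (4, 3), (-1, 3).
The point (1, 2) lies strictly inside the polygon

Cast a horizontal ray to the right from the query point and count how many polygon edges it crosses (each edge strictly once or zero times, handled with the usual half-open convention). 
Parity of crossings → odd ⇒ inside.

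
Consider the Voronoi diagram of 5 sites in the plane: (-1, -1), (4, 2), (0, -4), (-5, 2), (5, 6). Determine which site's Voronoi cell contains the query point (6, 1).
Nearest site = (4, 2)

The Voronoi cell of site s contains exactly those query points closer to s than to any other site. Compute squared distances from q = (6, 1) to each site:
  (4 − 6)² + (2 − 1)² = 5
  (5 − 6)² + (6 − 1)² = 26
  (-1 − 6)² + (-1 − 1)² = 53
  (0 − 6)² + (-4 − 1)² = 61
  (-5 − 6)² + (2 − 1)² = 122
Minimum is attained by (4, 2), so q lies in its Voronoi cell.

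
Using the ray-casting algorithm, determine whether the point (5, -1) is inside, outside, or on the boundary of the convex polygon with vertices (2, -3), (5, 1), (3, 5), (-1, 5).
The point (5, -1) lies strictly outside the polygon

Cast a horizontal ray to the right from the query point and count how many polygon edges it crosses (each edge strictly once or zero times, handled with the usual half-open convention). 
Parity of crossings → even ⇒ outside.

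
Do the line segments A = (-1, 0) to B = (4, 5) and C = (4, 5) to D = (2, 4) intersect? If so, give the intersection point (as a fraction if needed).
Yes; intersection at (4, 5) (t = 1 on AB, s = 0 on CD)

Parametrize AB as A + t(B − A) = (-1 + 5 t, 0 + 5 t) and CD as C + s(D − C) = (4 + -2 s, 5 + -1 s). Solve the linear system for (t, s). Determinant = -5 ≠ 0, so a unique intersection of the containing lines exists. Solution: t = 1, s = 0 — both in [0, 1], so the segments cross. Intersection point: (4, 5).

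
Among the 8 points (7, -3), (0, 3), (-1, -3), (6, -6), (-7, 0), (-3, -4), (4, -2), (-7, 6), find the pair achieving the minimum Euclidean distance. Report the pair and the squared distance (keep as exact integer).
Pair = ((-1, -3), (-3, -4)); squared distance = 5

Compute all C(8, 2) = 28 pairwise squared distances (x_i − x_j)² + (y_i − y_j)². The minimum is 5, attained by the pair ((-1, -3), (-3, -4)).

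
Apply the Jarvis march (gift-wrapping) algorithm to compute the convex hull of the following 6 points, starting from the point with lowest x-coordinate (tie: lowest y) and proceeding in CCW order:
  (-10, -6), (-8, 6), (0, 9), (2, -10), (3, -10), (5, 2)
Hull (CCW) = [(-10, -6), (2, -10), (3, -10), (5, 2), (0, 9), (-8, 6)]

Jarvis march: at each step, from the current hull vertex p, select the next vertex q as the point such that every other point lies strictly to the left of (or on) the directed line p → q. (Equivalently: for every other point r, the cross product (q − p) × (r − p) ≥ 0.)
Starting point (lowest x, tie lowest y): (-10, -6). Wrap until returning to start. Resulting hull: (-10, -6), (2, -10), (3, -10), (5, 2), (0, 9), (-8, 6).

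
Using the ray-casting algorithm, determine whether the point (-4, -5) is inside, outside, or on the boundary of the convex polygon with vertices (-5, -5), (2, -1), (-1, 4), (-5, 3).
The point (-4, -5) lies strictly outside the polygon

Cast a horizontal ray to the right from the query point and count how many polygon edges it crosses (each edge strictly once or zero times, handled with the usual half-open convention). 
Parity of crossings → even ⇒ outside.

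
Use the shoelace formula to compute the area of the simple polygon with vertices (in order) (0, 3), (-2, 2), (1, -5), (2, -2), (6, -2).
Area = 24

Shoelace formula: Area = (1/2) |Σ_i (x_i · y_{i+1} − x_{i+1} · y_i)| (indices mod n). Compute each cross term:
  (0)(2) − (-2)(3) = 6
  (-2)(-5) − (1)(2) = 8
  (1)(-2) − (2)(-5) = 8
  (2)(-2) − (6)(-2) = 8
  (6)(3) − (0)(-2) = 18
Sum = 48, so (signed) Area = 48/2 = 24, |Area| = 24.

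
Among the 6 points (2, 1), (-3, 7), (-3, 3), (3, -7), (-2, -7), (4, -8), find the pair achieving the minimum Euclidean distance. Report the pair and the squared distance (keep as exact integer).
Pair = ((3, -7), (4, -8)); squared distance = 2

Compute all C(6, 2) = 15 pairwise squared distances (x_i − x_j)² + (y_i − y_j)². The minimum is 2, attained by the pair ((3, -7), (4, -8)).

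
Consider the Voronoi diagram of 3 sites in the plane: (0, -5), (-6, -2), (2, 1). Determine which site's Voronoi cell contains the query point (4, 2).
Nearest site = (2, 1)

The Voronoi cell of site s contains exactly those query points closer to s than to any other site. Compute squared distances from q = (4, 2) to each site:
  (2 − 4)² + (1 − 2)² = 5
  (0 − 4)² + (-5 − 2)² = 65
  (-6 − 4)² + (-2 − 2)² = 116
Minimum is attained by (2, 1), so q lies in its Voronoi cell.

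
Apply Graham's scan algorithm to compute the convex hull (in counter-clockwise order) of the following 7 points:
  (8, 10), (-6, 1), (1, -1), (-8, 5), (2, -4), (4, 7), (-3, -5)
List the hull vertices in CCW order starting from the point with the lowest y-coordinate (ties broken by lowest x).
Hull (CCW) = [(-3, -5), (2, -4), (8, 10), (-8, 5)]

Graham scan procedure:
  1. Find the pivot p₀ = point with lowest y (tie → lowest x): (-3, -5).
  2. Sort the remaining points by polar angle around p₀.
  3. Walk through sorted points, maintaining a stack; pop the top while the last three entries make a non-left turn (cross product ≤ 0).
  4. Final stack is the convex hull in CCW order: (-3, -5), (2, -4), (8, 10), (-8, 5).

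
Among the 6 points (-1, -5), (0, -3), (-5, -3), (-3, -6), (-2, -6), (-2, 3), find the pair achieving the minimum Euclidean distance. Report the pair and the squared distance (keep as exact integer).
Pair = ((-3, -6), (-2, -6)); squared distance = 1

Compute all C(6, 2) = 15 pairwise squared distances (x_i − x_j)² + (y_i − y_j)². The minimum is 1, attained by the pair ((-3, -6), (-2, -6)).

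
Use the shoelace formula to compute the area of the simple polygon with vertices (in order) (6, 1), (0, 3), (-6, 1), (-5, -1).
Area = 24

Shoelace formula: Area = (1/2) |Σ_i (x_i · y_{i+1} − x_{i+1} · y_i)| (indices mod n). Compute each cross term:
  (6)(3) − (0)(1) = 18
  (0)(1) − (-6)(3) = 18
  (-6)(-1) − (-5)(1) = 11
  (-5)(1) − (6)(-1) = 1
Sum = 48, so (signed) Area = 48/2 = 24, |Area| = 24.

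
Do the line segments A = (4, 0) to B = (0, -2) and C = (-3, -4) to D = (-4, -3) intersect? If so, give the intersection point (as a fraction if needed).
No (intersection of containing lines falls outside at least one segment)

Parametrize and solve: t = 11/6, s = 1/3. At least one of these is outside [0, 1], so the segments do not intersect.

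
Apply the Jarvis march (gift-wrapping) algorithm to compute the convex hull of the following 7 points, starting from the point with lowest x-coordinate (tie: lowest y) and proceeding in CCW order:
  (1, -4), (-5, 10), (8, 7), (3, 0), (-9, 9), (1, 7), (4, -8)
Hull (CCW) = [(-9, 9), (4, -8), (8, 7), (-5, 10)]

Jarvis march: at each step, from the current hull vertex p, select the next vertex q as the point such that every other point lies strictly to the left of (or on) the directed line p → q. (Equivalently: for every other point r, the cross product (q − p) × (r − p) ≥ 0.)
Starting point (lowest x, tie lowest y): (-9, 9). Wrap until returning to start. Resulting hull: (-9, 9), (4, -8), (8, 7), (-5, 10).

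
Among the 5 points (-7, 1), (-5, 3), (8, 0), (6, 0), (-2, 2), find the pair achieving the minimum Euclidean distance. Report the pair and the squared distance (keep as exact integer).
Pair = ((8, 0), (6, 0)); squared distance = 4

Compute all C(5, 2) = 10 pairwise squared distances (x_i − x_j)² + (y_i − y_j)². The minimum is 4, attained by the pair ((8, 0), (6, 0)).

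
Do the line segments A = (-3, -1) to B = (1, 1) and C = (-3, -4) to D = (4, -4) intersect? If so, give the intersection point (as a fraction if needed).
No (intersection of containing lines falls outside at least one segment)

Parametrize and solve: t = -3/2, s = -6/7. At least one of these is outside [0, 1], so the segments do not intersect.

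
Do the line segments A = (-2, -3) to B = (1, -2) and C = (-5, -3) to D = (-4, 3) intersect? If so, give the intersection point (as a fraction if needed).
No (intersection of containing lines falls outside at least one segment)

Parametrize and solve: t = -18/17, s = -3/17. At least one of these is outside [0, 1], so the segments do not intersect.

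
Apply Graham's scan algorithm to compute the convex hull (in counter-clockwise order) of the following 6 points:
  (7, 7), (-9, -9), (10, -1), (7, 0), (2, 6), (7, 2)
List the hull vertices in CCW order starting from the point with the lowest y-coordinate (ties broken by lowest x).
Hull (CCW) = [(-9, -9), (10, -1), (7, 7), (2, 6)]

Graham scan procedure:
  1. Find the pivot p₀ = point with lowest y (tie → lowest x): (-9, -9).
  2. Sort the remaining points by polar angle around p₀.
  3. Walk through sorted points, maintaining a stack; pop the top while the last three entries make a non-left turn (cross product ≤ 0).
  4. Final stack is the convex hull in CCW order: (-9, -9), (10, -1), (7, 7), (2, 6).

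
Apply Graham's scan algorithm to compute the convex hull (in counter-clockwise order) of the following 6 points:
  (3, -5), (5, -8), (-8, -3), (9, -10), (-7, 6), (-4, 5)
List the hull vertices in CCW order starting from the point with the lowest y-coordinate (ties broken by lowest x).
Hull (CCW) = [(9, -10), (-4, 5), (-7, 6), (-8, -3)]

Graham scan procedure:
  1. Find the pivot p₀ = point with lowest y (tie → lowest x): (9, -10).
  2. Sort the remaining points by polar angle around p₀.
  3. Walk through sorted points, maintaining a stack; pop the top while the last three entries make a non-left turn (cross product ≤ 0).
  4. Final stack is the convex hull in CCW order: (9, -10), (-4, 5), (-7, 6), (-8, -3).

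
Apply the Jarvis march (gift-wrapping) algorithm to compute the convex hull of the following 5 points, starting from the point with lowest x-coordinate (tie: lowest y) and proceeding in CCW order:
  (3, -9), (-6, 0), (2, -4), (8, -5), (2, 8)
Hull (CCW) = [(-6, 0), (3, -9), (8, -5), (2, 8)]

Jarvis march: at each step, from the current hull vertex p, select the next vertex q as the point such that every other point lies strictly to the left of (or on) the directed line p → q. (Equivalently: for every other point r, the cross product (q − p) × (r − p) ≥ 0.)
Starting point (lowest x, tie lowest y): (-6, 0). Wrap until returning to start. Resulting hull: (-6, 0), (3, -9), (8, -5), (2, 8).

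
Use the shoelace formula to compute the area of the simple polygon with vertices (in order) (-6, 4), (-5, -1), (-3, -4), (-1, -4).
Area = 23/2

Shoelace formula: Area = (1/2) |Σ_i (x_i · y_{i+1} − x_{i+1} · y_i)| (indices mod n). Compute each cross term:
  (-6)(-1) − (-5)(4) = 26
  (-5)(-4) − (-3)(-1) = 17
  (-3)(-4) − (-1)(-4) = 8
  (-1)(4) − (-6)(-4) = -28
Sum = 23, so (signed) Area = 23/2 = 23/2, |Area| = 23/2.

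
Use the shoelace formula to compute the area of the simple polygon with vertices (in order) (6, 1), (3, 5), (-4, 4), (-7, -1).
Area = 45

Shoelace formula: Area = (1/2) |Σ_i (x_i · y_{i+1} − x_{i+1} · y_i)| (indices mod n). Compute each cross term:
  (6)(5) − (3)(1) = 27
  (3)(4) − (-4)(5) = 32
  (-4)(-1) − (-7)(4) = 32
  (-7)(1) − (6)(-1) = -1
Sum = 90, so (signed) Area = 90/2 = 45, |Area| = 45.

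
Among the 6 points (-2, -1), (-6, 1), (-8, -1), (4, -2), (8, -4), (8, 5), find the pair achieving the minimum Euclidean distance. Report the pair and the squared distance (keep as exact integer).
Pair = ((-6, 1), (-8, -1)); squared distance = 8

Compute all C(6, 2) = 15 pairwise squared distances (x_i − x_j)² + (y_i − y_j)². The minimum is 8, attained by the pair ((-6, 1), (-8, -1)).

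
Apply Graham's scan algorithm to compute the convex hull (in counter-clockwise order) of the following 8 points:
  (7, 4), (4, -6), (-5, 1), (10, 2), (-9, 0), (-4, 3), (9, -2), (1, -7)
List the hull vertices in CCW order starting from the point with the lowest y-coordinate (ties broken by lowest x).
Hull (CCW) = [(1, -7), (4, -6), (9, -2), (10, 2), (7, 4), (-4, 3), (-9, 0)]

Graham scan procedure:
  1. Find the pivot p₀ = point with lowest y (tie → lowest x): (1, -7).
  2. Sort the remaining points by polar angle around p₀.
  3. Walk through sorted points, maintaining a stack; pop the top while the last three entries make a non-left turn (cross product ≤ 0).
  4. Final stack is the convex hull in CCW order: (1, -7), (4, -6), (9, -2), (10, 2), (7, 4), (-4, 3), (-9, 0).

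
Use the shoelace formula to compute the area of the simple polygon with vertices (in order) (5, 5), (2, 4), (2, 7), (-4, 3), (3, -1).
Area = 65/2

Shoelace formula: Area = (1/2) |Σ_i (x_i · y_{i+1} − x_{i+1} · y_i)| (indices mod n). Compute each cross term:
  (5)(4) − (2)(5) = 10
  (2)(7) − (2)(4) = 6
  (2)(3) − (-4)(7) = 34
  (-4)(-1) − (3)(3) = -5
  (3)(5) − (5)(-1) = 20
Sum = 65, so (signed) Area = 65/2 = 65/2, |Area| = 65/2.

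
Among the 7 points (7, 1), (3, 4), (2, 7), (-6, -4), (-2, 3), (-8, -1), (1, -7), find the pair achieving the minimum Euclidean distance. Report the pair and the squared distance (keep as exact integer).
Pair = ((3, 4), (2, 7)); squared distance = 10

Compute all C(7, 2) = 21 pairwise squared distances (x_i − x_j)² + (y_i − y_j)². The minimum is 10, attained by the pair ((3, 4), (2, 7)).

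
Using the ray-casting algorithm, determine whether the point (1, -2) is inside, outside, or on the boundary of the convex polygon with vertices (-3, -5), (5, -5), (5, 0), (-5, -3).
The point (1, -2) lies strictly inside the polygon

Cast a horizontal ray to the right from the query point and count how many polygon edges it crosses (each edge strictly once or zero times, handled with the usual half-open convention). 
Parity of crossings → odd ⇒ inside.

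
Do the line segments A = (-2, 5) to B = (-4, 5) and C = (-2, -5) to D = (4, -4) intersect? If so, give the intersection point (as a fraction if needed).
No (intersection of containing lines falls outside at least one segment)

Parametrize and solve: t = -30, s = 10. At least one of these is outside [0, 1], so the segments do not intersect.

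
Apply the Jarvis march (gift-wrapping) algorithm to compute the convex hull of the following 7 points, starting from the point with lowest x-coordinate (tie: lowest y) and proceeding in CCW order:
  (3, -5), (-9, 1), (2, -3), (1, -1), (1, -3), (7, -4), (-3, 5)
Hull (CCW) = [(-9, 1), (3, -5), (7, -4), (-3, 5)]

Jarvis march: at each step, from the current hull vertex p, select the next vertex q as the point such that every other point lies strictly to the left of (or on) the directed line p → q. (Equivalently: for every other point r, the cross product (q − p) × (r − p) ≥ 0.)
Starting point (lowest x, tie lowest y): (-9, 1). Wrap until returning to start. Resulting hull: (-9, 1), (3, -5), (7, -4), (-3, 5).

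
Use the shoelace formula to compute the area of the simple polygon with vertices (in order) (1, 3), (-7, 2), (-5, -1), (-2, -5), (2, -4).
Area = 91/2

Shoelace formula: Area = (1/2) |Σ_i (x_i · y_{i+1} − x_{i+1} · y_i)| (indices mod n). Compute each cross term:
  (1)(2) − (-7)(3) = 23
  (-7)(-1) − (-5)(2) = 17
  (-5)(-5) − (-2)(-1) = 23
  (-2)(-4) − (2)(-5) = 18
  (2)(3) − (1)(-4) = 10
Sum = 91, so (signed) Area = 91/2 = 91/2, |Area| = 91/2.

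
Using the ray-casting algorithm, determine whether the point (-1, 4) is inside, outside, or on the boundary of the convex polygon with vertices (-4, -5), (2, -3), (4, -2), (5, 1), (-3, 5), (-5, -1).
The point (-1, 4) lies on the polygon boundary

Boundary check: the query satisfies the collinearity and bounding-box conditions for some polygon edge, so it lies exactly on the boundary.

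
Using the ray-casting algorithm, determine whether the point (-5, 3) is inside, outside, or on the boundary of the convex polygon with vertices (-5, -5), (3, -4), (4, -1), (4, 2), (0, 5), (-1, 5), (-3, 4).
The point (-5, 3) lies strictly outside the polygon

Cast a horizontal ray to the right from the query point and count how many polygon edges it crosses (each edge strictly once or zero times, handled with the usual half-open convention). 
Parity of crossings → even ⇒ outside.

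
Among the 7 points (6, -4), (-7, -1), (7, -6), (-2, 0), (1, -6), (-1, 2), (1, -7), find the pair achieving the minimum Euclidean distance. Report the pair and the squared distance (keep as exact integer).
Pair = ((1, -6), (1, -7)); squared distance = 1

Compute all C(7, 2) = 21 pairwise squared distances (x_i − x_j)² + (y_i − y_j)². The minimum is 1, attained by the pair ((1, -6), (1, -7)).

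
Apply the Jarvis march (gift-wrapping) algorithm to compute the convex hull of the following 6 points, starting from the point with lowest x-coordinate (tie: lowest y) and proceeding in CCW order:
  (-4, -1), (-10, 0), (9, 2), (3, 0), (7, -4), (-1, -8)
Hull (CCW) = [(-10, 0), (-1, -8), (7, -4), (9, 2)]

Jarvis march: at each step, from the current hull vertex p, select the next vertex q as the point such that every other point lies strictly to the left of (or on) the directed line p → q. (Equivalently: for every other point r, the cross product (q − p) × (r − p) ≥ 0.)
Starting point (lowest x, tie lowest y): (-10, 0). Wrap until returning to start. Resulting hull: (-10, 0), (-1, -8), (7, -4), (9, 2).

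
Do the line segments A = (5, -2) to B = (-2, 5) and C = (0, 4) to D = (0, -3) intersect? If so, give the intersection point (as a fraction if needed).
Yes; intersection at (0, 3) (t = 5/7 on AB, s = 1/7 on CD)

Parametrize AB as A + t(B − A) = (5 + -7 t, -2 + 7 t) and CD as C + s(D − C) = (0 + 0 s, 4 + -7 s). Solve the linear system for (t, s). Determinant = -49 ≠ 0, so a unique intersection of the containing lines exists. Solution: t = 5/7, s = 1/7 — both in [0, 1], so the segments cross. Intersection point: (0, 3).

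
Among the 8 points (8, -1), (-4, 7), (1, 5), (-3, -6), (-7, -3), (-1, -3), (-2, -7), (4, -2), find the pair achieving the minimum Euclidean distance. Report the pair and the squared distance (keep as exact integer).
Pair = ((-3, -6), (-2, -7)); squared distance = 2

Compute all C(8, 2) = 28 pairwise squared distances (x_i − x_j)² + (y_i − y_j)². The minimum is 2, attained by the pair ((-3, -6), (-2, -7)).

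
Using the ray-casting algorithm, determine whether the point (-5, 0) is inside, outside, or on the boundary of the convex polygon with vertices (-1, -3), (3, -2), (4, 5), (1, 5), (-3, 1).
The point (-5, 0) lies strictly outside the polygon

Cast a horizontal ray to the right from the query point and count how many polygon edges it crosses (each edge strictly once or zero times, handled with the usual half-open convention). 
Parity of crossings → even ⇒ outside.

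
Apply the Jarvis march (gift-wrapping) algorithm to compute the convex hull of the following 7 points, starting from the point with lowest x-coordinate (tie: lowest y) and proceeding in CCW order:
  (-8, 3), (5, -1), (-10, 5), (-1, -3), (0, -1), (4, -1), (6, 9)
Hull (CCW) = [(-10, 5), (-8, 3), (-1, -3), (5, -1), (6, 9)]

Jarvis march: at each step, from the current hull vertex p, select the next vertex q as the point such that every other point lies strictly to the left of (or on) the directed line p → q. (Equivalently: for every other point r, the cross product (q − p) × (r − p) ≥ 0.)
Starting point (lowest x, tie lowest y): (-10, 5). Wrap until returning to start. Resulting hull: (-10, 5), (-8, 3), (-1, -3), (5, -1), (6, 9).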